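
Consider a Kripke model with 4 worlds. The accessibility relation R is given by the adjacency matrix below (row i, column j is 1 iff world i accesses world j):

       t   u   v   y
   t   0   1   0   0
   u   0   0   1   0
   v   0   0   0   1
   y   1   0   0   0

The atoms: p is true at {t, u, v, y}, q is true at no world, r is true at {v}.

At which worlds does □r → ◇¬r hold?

{t, v, y}

t: □r is F, ◇¬r is T. ✓
u: □r is T, ◇¬r is F. ✗
v: □r is F, ◇¬r is T. ✓
y: □r is F, ◇¬r is T. ✓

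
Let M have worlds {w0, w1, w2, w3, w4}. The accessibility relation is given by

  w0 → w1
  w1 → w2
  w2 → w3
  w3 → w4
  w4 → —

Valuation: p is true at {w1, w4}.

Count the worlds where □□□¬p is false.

1

w0: successors {w1}; □□¬p there: w1:T. ✓
w1: successors {w2}; □□¬p there: w2:F. ✗
w2: successors {w3}; □□¬p there: w3:T. ✓
w3: successors {w4}; □□¬p there: w4:T. ✓
w4: no successors, so □□□¬p holds vacuously. ✓
Satisfying worlds: {w0, w2, w3, w4}.
So □□□¬p fails at the other 1 world.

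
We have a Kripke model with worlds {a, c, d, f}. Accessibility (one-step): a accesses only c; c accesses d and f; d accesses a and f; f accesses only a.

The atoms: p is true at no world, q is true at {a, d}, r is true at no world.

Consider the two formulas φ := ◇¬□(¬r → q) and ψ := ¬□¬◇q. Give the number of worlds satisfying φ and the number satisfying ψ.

4 and 3

For ◇¬□(¬r → q):
a: successors {c}; ¬□(¬r → q) there: c:T. ✓
c: successors {d, f}; ¬□(¬r → q) there: d:T, f:F. ✓
d: successors {a, f}; ¬□(¬r → q) there: a:T, f:F. ✓
f: successors {a}; ¬□(¬r → q) there: a:T. ✓
— 4 worlds.
For ¬□¬◇q:
a: □¬◇q is F. ✓
c: □¬◇q is F. ✓
d: □¬◇q is F. ✓
f: □¬◇q is T. ✗
— 3 worlds.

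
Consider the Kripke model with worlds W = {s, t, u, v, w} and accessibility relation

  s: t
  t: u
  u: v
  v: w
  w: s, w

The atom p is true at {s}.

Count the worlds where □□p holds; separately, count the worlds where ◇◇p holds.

0 and 2

For □□p:
s: successors {t}; □p there: t:F. ✗
t: successors {u}; □p there: u:F. ✗
u: successors {v}; □p there: v:F. ✗
v: successors {w}; □p there: w:F. ✗
w: successors {s, w}; □p there: s:F, w:F. ✗
— 0 worlds.
For ◇◇p:
s: successors {t}; ◇p there: t:F. ✗
t: successors {u}; ◇p there: u:F. ✗
u: successors {v}; ◇p there: v:F. ✗
v: successors {w}; ◇p there: w:T. ✓
w: successors {s, w}; ◇p there: s:F, w:T. ✓
— 2 worlds.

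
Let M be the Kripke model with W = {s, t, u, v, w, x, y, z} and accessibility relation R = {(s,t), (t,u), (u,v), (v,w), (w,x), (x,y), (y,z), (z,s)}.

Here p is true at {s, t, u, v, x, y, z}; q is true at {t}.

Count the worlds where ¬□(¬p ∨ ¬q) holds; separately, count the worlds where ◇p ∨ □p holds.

For ¬□(¬p ∨ ¬q):
s: □(¬p ∨ ¬q) is F. ✓
t: □(¬p ∨ ¬q) is T. ✗
u: □(¬p ∨ ¬q) is T. ✗
v: □(¬p ∨ ¬q) is T. ✗
w: □(¬p ∨ ¬q) is T. ✗
x: □(¬p ∨ ¬q) is T. ✗
y: □(¬p ∨ ¬q) is T. ✗
z: □(¬p ∨ ¬q) is T. ✗
— 1 world.
For ◇p ∨ □p:
s: ◇p is T, □p is T. ✓
t: ◇p is T, □p is T. ✓
u: ◇p is T, □p is T. ✓
v: ◇p is F, □p is F. ✗
w: ◇p is T, □p is T. ✓
x: ◇p is T, □p is T. ✓
y: ◇p is T, □p is T. ✓
z: ◇p is T, □p is T. ✓
— 7 worlds.

1 and 7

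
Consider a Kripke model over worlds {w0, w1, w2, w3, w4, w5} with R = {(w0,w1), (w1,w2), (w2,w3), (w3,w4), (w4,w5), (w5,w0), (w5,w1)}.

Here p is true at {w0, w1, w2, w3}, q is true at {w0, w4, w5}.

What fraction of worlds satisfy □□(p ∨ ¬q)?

2/3

w0: successors {w1}; □(p ∨ ¬q) there: w1:T. ✓
w1: successors {w2}; □(p ∨ ¬q) there: w2:T. ✓
w2: successors {w3}; □(p ∨ ¬q) there: w3:F. ✗
w3: successors {w4}; □(p ∨ ¬q) there: w4:F. ✗
w4: successors {w5}; □(p ∨ ¬q) there: w5:T. ✓
w5: successors {w0, w1}; □(p ∨ ¬q) there: w0:T, w1:T. ✓
That's 4 of 6 worlds, so 4/6 = 2/3.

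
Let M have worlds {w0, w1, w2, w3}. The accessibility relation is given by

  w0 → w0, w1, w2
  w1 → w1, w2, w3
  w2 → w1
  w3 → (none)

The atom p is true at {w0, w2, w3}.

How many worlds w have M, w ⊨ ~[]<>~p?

1

w0: []<>~p is T. ✗
w1: []<>~p is F. ✓
w2: []<>~p is T. ✗
w3: []<>~p is T. ✗
Satisfying worlds: {w1}.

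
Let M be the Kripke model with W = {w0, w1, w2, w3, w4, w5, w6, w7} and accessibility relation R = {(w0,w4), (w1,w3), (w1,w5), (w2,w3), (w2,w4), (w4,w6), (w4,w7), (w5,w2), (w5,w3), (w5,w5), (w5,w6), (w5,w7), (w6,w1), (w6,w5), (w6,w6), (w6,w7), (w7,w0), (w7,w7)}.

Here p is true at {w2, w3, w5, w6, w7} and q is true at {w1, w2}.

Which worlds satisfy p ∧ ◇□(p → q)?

w0: p is F, ◇□(p → q) is F. ✗
w1: p is F, ◇□(p → q) is T. ✗
w2: p is T, ◇□(p → q) is T. ✓
w3: p is T, ◇□(p → q) is F. ✗
w4: p is F, ◇□(p → q) is F. ✗
w5: p is T, ◇□(p → q) is T. ✓
w6: p is T, ◇□(p → q) is F. ✗
w7: p is T, ◇□(p → q) is T. ✓

{w2, w5, w7}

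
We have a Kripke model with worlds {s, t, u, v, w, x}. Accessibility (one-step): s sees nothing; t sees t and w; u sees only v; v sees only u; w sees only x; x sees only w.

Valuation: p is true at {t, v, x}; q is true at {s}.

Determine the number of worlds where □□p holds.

s: no successors, so □□p holds vacuously. ✓
t: successors {t, w}; □p there: t:F, w:T. ✗
u: successors {v}; □p there: v:F. ✗
v: successors {u}; □p there: u:T. ✓
w: successors {x}; □p there: x:F. ✗
x: successors {w}; □p there: w:T. ✓
Satisfying worlds: {s, v, x}.

3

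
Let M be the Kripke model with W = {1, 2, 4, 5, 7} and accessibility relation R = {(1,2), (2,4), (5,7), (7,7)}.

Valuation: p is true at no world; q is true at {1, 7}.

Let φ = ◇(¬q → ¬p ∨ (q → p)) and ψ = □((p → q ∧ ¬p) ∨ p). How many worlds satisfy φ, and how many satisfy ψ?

4 and 5

For ◇(¬q → ¬p ∨ (q → p)):
1: successors {2}; ¬q → ¬p ∨ (q → p) there: 2:T. ✓
2: successors {4}; ¬q → ¬p ∨ (q → p) there: 4:T. ✓
4: no successors, so ◇(¬q → ¬p ∨ (q → p)) fails. ✗
5: successors {7}; ¬q → ¬p ∨ (q → p) there: 7:T. ✓
7: successors {7}; ¬q → ¬p ∨ (q → p) there: 7:T. ✓
— 4 worlds.
For □((p → q ∧ ¬p) ∨ p):
1: successors {2}; (p → q ∧ ¬p) ∨ p there: 2:T. ✓
2: successors {4}; (p → q ∧ ¬p) ∨ p there: 4:T. ✓
4: no successors, so □((p → q ∧ ¬p) ∨ p) holds vacuously. ✓
5: successors {7}; (p → q ∧ ¬p) ∨ p there: 7:T. ✓
7: successors {7}; (p → q ∧ ¬p) ∨ p there: 7:T. ✓
— 5 worlds.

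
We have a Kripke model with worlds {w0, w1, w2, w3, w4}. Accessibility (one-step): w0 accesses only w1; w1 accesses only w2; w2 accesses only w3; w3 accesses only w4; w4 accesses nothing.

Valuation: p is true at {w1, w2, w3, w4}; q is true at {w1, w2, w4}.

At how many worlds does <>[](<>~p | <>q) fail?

w0: successors {w1}; [](<>~p | <>q) there: w1:F. ✗
w1: successors {w2}; [](<>~p | <>q) there: w2:T. ✓
w2: successors {w3}; [](<>~p | <>q) there: w3:F. ✗
w3: successors {w4}; [](<>~p | <>q) there: w4:T. ✓
w4: no successors, so <>[](<>~p | <>q) fails. ✗
Satisfying worlds: {w1, w3}.
So <>[](<>~p | <>q) fails at the other 3 worlds.

3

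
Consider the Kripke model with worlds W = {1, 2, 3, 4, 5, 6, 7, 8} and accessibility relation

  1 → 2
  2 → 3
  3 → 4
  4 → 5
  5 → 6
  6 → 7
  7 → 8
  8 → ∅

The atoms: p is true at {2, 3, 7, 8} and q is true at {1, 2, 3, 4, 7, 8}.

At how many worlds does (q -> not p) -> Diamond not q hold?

1: q -> not p is T, Diamond not q is F. ✗
2: q -> not p is F, Diamond not q is F. ✓
3: q -> not p is F, Diamond not q is F. ✓
4: q -> not p is T, Diamond not q is T. ✓
5: q -> not p is T, Diamond not q is T. ✓
6: q -> not p is T, Diamond not q is F. ✗
7: q -> not p is F, Diamond not q is F. ✓
8: q -> not p is F, Diamond not q is F. ✓
Satisfying worlds: {2, 3, 4, 5, 7, 8}.

6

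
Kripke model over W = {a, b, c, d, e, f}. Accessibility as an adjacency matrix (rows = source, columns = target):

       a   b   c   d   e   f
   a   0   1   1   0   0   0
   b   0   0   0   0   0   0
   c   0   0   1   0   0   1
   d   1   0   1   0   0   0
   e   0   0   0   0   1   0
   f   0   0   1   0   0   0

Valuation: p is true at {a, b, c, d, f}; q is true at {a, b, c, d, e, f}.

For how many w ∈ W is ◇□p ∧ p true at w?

4

a: ◇□p is T, p is T. ✓
b: ◇□p is F, p is T. ✗
c: ◇□p is T, p is T. ✓
d: ◇□p is T, p is T. ✓
e: ◇□p is F, p is F. ✗
f: ◇□p is T, p is T. ✓
Satisfying worlds: {a, c, d, f}.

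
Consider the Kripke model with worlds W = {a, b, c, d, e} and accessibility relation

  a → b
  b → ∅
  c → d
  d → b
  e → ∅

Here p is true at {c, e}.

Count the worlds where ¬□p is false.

a: □p is F. ✓
b: □p is T. ✗
c: □p is F. ✓
d: □p is F. ✓
e: □p is T. ✗
Satisfying worlds: {a, c, d}.
So ¬□p fails at the other 2 worlds.

2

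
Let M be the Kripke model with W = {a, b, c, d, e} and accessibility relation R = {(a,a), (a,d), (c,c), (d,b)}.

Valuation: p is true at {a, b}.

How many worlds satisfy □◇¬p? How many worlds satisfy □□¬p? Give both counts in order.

For □◇¬p:
a: successors {a, d}; ◇¬p there: a:T, d:F. ✗
b: no successors, so □◇¬p holds vacuously. ✓
c: successors {c}; ◇¬p there: c:T. ✓
d: successors {b}; ◇¬p there: b:F. ✗
e: no successors, so □◇¬p holds vacuously. ✓
— 3 worlds.
For □□¬p:
a: successors {a, d}; □¬p there: a:F, d:F. ✗
b: no successors, so □□¬p holds vacuously. ✓
c: successors {c}; □¬p there: c:T. ✓
d: successors {b}; □¬p there: b:T. ✓
e: no successors, so □□¬p holds vacuously. ✓
— 4 worlds.

3 and 4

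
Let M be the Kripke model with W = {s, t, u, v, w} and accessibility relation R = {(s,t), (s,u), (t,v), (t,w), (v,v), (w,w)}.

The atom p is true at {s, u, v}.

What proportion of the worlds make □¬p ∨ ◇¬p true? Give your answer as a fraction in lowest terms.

4/5

s: □¬p is F, ◇¬p is T. ✓
t: □¬p is F, ◇¬p is T. ✓
u: □¬p is T, ◇¬p is F. ✓
v: □¬p is F, ◇¬p is F. ✗
w: □¬p is T, ◇¬p is T. ✓
That's 4 of 5 worlds, so 4/5.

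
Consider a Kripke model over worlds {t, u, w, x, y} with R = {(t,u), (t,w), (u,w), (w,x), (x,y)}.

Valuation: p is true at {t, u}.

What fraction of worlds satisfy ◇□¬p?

t: successors {u, w}; □¬p there: u:T, w:T. ✓
u: successors {w}; □¬p there: w:T. ✓
w: successors {x}; □¬p there: x:T. ✓
x: successors {y}; □¬p there: y:T. ✓
y: no successors, so ◇□¬p fails. ✗
That's 4 of 5 worlds, so 4/5.

4/5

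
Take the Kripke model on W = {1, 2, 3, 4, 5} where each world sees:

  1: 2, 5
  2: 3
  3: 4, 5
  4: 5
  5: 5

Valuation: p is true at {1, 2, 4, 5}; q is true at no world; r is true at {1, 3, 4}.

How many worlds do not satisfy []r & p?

4

1: []r is F, p is T. ✗
2: []r is T, p is T. ✓
3: []r is F, p is F. ✗
4: []r is F, p is T. ✗
5: []r is F, p is T. ✗
Satisfying worlds: {2}.
So []r & p fails at the other 4 worlds.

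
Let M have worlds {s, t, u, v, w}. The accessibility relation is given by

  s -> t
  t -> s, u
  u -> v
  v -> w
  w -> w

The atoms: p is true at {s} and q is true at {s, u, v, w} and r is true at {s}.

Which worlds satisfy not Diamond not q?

{t, u, v, w}

s: Diamond not q is T. ✗
t: Diamond not q is F. ✓
u: Diamond not q is F. ✓
v: Diamond not q is F. ✓
w: Diamond not q is F. ✓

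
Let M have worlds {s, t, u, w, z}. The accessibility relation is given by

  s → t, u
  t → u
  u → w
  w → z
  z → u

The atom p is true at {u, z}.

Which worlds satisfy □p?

{t, w, z}

s: successors {t, u}; p there: t:F, u:T. ✗
t: successors {u}; p there: u:T. ✓
u: successors {w}; p there: w:F. ✗
w: successors {z}; p there: z:T. ✓
z: successors {u}; p there: u:T. ✓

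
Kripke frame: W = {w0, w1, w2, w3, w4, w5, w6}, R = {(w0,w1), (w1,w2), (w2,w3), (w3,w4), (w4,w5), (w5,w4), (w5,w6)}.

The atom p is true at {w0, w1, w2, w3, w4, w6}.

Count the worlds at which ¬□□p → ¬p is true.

6

w0: ¬□□p is F, ¬p is F. ✓
w1: ¬□□p is F, ¬p is F. ✓
w2: ¬□□p is F, ¬p is F. ✓
w3: ¬□□p is T, ¬p is F. ✗
w4: ¬□□p is F, ¬p is F. ✓
w5: ¬□□p is T, ¬p is T. ✓
w6: ¬□□p is F, ¬p is F. ✓
Satisfying worlds: {w0, w1, w2, w4, w5, w6}.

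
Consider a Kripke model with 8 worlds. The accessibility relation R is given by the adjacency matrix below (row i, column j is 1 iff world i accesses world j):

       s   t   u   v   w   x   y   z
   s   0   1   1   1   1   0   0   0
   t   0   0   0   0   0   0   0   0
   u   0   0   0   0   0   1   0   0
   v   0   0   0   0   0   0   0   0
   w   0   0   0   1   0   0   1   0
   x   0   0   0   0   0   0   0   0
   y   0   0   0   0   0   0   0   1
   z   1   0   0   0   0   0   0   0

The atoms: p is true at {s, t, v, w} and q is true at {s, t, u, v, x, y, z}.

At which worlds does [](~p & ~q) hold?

s: successors {t, u, v, w}; ~p & ~q there: t:F, u:F, v:F, w:F. ✗
t: no successors, so [](~p & ~q) holds vacuously. ✓
u: successors {x}; ~p & ~q there: x:F. ✗
v: no successors, so [](~p & ~q) holds vacuously. ✓
w: successors {v, y}; ~p & ~q there: v:F, y:F. ✗
x: no successors, so [](~p & ~q) holds vacuously. ✓
y: successors {z}; ~p & ~q there: z:F. ✗
z: successors {s}; ~p & ~q there: s:F. ✗

{t, v, x}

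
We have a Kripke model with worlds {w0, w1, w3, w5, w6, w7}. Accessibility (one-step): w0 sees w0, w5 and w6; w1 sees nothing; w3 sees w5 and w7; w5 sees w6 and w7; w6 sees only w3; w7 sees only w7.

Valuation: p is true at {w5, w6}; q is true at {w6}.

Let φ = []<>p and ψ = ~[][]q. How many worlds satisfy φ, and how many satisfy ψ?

2 and 5

For []<>p:
w0: successors {w0, w5, w6}; <>p there: w0:T, w5:T, w6:F. ✗
w1: no successors, so []<>p holds vacuously. ✓
w3: successors {w5, w7}; <>p there: w5:T, w7:F. ✗
w5: successors {w6, w7}; <>p there: w6:F, w7:F. ✗
w6: successors {w3}; <>p there: w3:T. ✓
w7: successors {w7}; <>p there: w7:F. ✗
— 2 worlds.
For ~[][]q:
w0: [][]q is F. ✓
w1: [][]q is T. ✗
w3: [][]q is F. ✓
w5: [][]q is F. ✓
w6: [][]q is F. ✓
w7: [][]q is F. ✓
— 5 worlds.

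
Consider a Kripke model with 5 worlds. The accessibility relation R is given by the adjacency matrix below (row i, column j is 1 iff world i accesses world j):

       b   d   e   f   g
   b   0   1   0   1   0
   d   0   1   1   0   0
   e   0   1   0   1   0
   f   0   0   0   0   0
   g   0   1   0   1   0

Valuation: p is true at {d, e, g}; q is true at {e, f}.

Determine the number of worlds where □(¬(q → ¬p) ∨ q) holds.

1

b: successors {d, f}; ¬(q → ¬p) ∨ q there: d:F, f:T. ✗
d: successors {d, e}; ¬(q → ¬p) ∨ q there: d:F, e:T. ✗
e: successors {d, f}; ¬(q → ¬p) ∨ q there: d:F, f:T. ✗
f: no successors, so □(¬(q → ¬p) ∨ q) holds vacuously. ✓
g: successors {d, f}; ¬(q → ¬p) ∨ q there: d:F, f:T. ✗
Satisfying worlds: {f}.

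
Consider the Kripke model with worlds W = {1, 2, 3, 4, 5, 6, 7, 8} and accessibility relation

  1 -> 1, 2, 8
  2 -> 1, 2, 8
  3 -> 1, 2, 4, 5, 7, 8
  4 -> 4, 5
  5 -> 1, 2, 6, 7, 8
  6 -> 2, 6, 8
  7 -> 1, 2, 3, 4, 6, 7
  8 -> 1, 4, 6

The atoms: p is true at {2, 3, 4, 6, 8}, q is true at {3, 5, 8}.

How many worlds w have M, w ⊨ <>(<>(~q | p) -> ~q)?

8

1: successors {1, 2, 8}; <>(~q | p) -> ~q there: 1:T, 2:T, 8:F. ✓
2: successors {1, 2, 8}; <>(~q | p) -> ~q there: 1:T, 2:T, 8:F. ✓
3: successors {1, 2, 4, 5, 7, 8}; <>(~q | p) -> ~q there: 1:T, 2:T, 4:T, 5:F, 7:T, 8:F. ✓
4: successors {4, 5}; <>(~q | p) -> ~q there: 4:T, 5:F. ✓
5: successors {1, 2, 6, 7, 8}; <>(~q | p) -> ~q there: 1:T, 2:T, 6:T, 7:T, 8:F. ✓
6: successors {2, 6, 8}; <>(~q | p) -> ~q there: 2:T, 6:T, 8:F. ✓
7: successors {1, 2, 3, 4, 6, 7}; <>(~q | p) -> ~q there: 1:T, 2:T, 3:F, 4:T, 6:T, 7:T. ✓
8: successors {1, 4, 6}; <>(~q | p) -> ~q there: 1:T, 4:T, 6:T. ✓
Satisfying worlds: {1, 2, 3, 4, 5, 6, 7, 8}.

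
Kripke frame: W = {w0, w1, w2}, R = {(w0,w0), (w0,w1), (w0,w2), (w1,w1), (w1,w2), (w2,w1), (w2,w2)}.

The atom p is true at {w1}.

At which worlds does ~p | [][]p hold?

{w0, w2}

w0: ~p is T, [][]p is F. ✓
w1: ~p is F, [][]p is F. ✗
w2: ~p is T, [][]p is F. ✓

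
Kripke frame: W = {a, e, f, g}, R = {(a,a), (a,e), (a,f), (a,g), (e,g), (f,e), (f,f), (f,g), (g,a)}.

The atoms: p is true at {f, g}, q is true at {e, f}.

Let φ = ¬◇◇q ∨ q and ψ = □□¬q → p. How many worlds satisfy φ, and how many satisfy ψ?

2 and 3

For ¬◇◇q ∨ q:
a: ¬◇◇q is F, q is F. ✗
e: ¬◇◇q is T, q is T. ✓
f: ¬◇◇q is F, q is T. ✓
g: ¬◇◇q is F, q is F. ✗
— 2 worlds.
For □□¬q → p:
a: □□¬q is F, p is F. ✓
e: □□¬q is T, p is F. ✗
f: □□¬q is F, p is T. ✓
g: □□¬q is F, p is T. ✓
— 3 worlds.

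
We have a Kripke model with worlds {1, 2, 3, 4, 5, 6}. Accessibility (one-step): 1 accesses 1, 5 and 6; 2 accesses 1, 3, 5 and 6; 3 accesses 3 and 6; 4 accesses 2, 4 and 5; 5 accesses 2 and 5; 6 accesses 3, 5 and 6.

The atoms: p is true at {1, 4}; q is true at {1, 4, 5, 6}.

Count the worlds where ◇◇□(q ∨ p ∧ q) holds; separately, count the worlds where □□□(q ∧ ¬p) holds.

4 and 0

For ◇◇□(q ∨ p ∧ q):
1: successors {1, 5, 6}; ◇□(q ∨ p ∧ q) there: 1:T, 5:F, 6:F. ✓
2: successors {1, 3, 5, 6}; ◇□(q ∨ p ∧ q) there: 1:T, 3:F, 5:F, 6:F. ✓
3: successors {3, 6}; ◇□(q ∨ p ∧ q) there: 3:F, 6:F. ✗
4: successors {2, 4, 5}; ◇□(q ∨ p ∧ q) there: 2:T, 4:F, 5:F. ✓
5: successors {2, 5}; ◇□(q ∨ p ∧ q) there: 2:T, 5:F. ✓
6: successors {3, 5, 6}; ◇□(q ∨ p ∧ q) there: 3:F, 5:F, 6:F. ✗
— 4 worlds.
For □□□(q ∧ ¬p):
1: successors {1, 5, 6}; □□(q ∧ ¬p) there: 1:F, 5:F, 6:F. ✗
2: successors {1, 3, 5, 6}; □□(q ∧ ¬p) there: 1:F, 3:F, 5:F, 6:F. ✗
3: successors {3, 6}; □□(q ∧ ¬p) there: 3:F, 6:F. ✗
4: successors {2, 4, 5}; □□(q ∧ ¬p) there: 2:F, 4:F, 5:F. ✗
5: successors {2, 5}; □□(q ∧ ¬p) there: 2:F, 5:F. ✗
6: successors {3, 5, 6}; □□(q ∧ ¬p) there: 3:F, 5:F, 6:F. ✗
— 0 worlds.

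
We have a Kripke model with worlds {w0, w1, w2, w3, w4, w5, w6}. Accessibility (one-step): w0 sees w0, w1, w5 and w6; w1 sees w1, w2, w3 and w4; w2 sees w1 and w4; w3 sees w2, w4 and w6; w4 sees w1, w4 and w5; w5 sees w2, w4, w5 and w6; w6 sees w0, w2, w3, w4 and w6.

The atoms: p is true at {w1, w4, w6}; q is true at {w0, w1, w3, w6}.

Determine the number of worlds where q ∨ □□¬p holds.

w0: q is T, □□¬p is F. ✓
w1: q is T, □□¬p is F. ✓
w2: q is F, □□¬p is F. ✗
w3: q is T, □□¬p is F. ✓
w4: q is F, □□¬p is F. ✗
w5: q is F, □□¬p is F. ✗
w6: q is T, □□¬p is F. ✓
Satisfying worlds: {w0, w1, w3, w6}.

4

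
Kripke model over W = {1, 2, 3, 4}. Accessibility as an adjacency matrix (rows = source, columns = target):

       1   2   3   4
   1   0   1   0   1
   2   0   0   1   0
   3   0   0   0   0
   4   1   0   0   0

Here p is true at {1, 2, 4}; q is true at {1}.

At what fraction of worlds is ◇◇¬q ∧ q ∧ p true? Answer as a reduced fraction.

1/4

1: ◇◇¬q is T, q ∧ p is T. ✓
2: ◇◇¬q is F, q ∧ p is F. ✗
3: ◇◇¬q is F, q ∧ p is F. ✗
4: ◇◇¬q is T, q ∧ p is F. ✗
That's 1 of 4 worlds, so 1/4.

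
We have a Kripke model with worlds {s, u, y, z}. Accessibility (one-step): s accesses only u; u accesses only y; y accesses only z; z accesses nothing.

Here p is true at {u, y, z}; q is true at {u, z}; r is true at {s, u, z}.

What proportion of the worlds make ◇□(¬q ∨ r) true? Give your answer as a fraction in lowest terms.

s: successors {u}; □(¬q ∨ r) there: u:T. ✓
u: successors {y}; □(¬q ∨ r) there: y:T. ✓
y: successors {z}; □(¬q ∨ r) there: z:T. ✓
z: no successors, so ◇□(¬q ∨ r) fails. ✗
That's 3 of 4 worlds, so 3/4.

3/4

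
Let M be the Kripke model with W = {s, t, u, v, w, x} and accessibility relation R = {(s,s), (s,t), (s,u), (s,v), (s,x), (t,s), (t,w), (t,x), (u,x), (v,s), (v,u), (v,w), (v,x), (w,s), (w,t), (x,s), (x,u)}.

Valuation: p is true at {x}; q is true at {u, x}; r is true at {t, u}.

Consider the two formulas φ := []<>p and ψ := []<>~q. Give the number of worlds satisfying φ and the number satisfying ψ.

2 and 3

For []<>p:
s: successors {s, t, u, v, x}; <>p there: s:T, t:T, u:T, v:T, x:F. ✗
t: successors {s, w, x}; <>p there: s:T, w:F, x:F. ✗
u: successors {x}; <>p there: x:F. ✗
v: successors {s, u, w, x}; <>p there: s:T, u:T, w:F, x:F. ✗
w: successors {s, t}; <>p there: s:T, t:T. ✓
x: successors {s, u}; <>p there: s:T, u:T. ✓
— 2 worlds.
For []<>~q:
s: successors {s, t, u, v, x}; <>~q there: s:T, t:T, u:F, v:T, x:T. ✗
t: successors {s, w, x}; <>~q there: s:T, w:T, x:T. ✓
u: successors {x}; <>~q there: x:T. ✓
v: successors {s, u, w, x}; <>~q there: s:T, u:F, w:T, x:T. ✗
w: successors {s, t}; <>~q there: s:T, t:T. ✓
x: successors {s, u}; <>~q there: s:T, u:F. ✗
— 3 worlds.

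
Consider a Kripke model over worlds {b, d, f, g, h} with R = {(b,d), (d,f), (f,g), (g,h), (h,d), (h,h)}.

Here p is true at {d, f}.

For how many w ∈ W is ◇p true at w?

b: successors {d}; p there: d:T. ✓
d: successors {f}; p there: f:T. ✓
f: successors {g}; p there: g:F. ✗
g: successors {h}; p there: h:F. ✗
h: successors {d, h}; p there: d:T, h:F. ✓
Satisfying worlds: {b, d, h}.

3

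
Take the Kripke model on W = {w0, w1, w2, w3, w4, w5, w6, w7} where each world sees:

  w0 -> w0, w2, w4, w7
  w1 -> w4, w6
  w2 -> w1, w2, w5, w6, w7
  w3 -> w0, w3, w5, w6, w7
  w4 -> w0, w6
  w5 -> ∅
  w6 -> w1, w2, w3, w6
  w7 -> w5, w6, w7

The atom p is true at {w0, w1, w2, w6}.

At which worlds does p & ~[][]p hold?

{w0, w1, w2, w6}

w0: p is T, ~[][]p is T. ✓
w1: p is T, ~[][]p is T. ✓
w2: p is T, ~[][]p is T. ✓
w3: p is F, ~[][]p is T. ✗
w4: p is F, ~[][]p is T. ✗
w5: p is F, ~[][]p is F. ✗
w6: p is T, ~[][]p is T. ✓
w7: p is F, ~[][]p is T. ✗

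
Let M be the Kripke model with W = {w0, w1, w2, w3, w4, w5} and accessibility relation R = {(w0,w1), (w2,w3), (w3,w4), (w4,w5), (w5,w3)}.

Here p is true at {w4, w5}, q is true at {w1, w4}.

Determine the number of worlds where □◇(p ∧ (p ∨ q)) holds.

w0: successors {w1}; ◇(p ∧ (p ∨ q)) there: w1:F. ✗
w1: no successors, so □◇(p ∧ (p ∨ q)) holds vacuously. ✓
w2: successors {w3}; ◇(p ∧ (p ∨ q)) there: w3:T. ✓
w3: successors {w4}; ◇(p ∧ (p ∨ q)) there: w4:T. ✓
w4: successors {w5}; ◇(p ∧ (p ∨ q)) there: w5:F. ✗
w5: successors {w3}; ◇(p ∧ (p ∨ q)) there: w3:T. ✓
Satisfying worlds: {w1, w2, w3, w5}.

4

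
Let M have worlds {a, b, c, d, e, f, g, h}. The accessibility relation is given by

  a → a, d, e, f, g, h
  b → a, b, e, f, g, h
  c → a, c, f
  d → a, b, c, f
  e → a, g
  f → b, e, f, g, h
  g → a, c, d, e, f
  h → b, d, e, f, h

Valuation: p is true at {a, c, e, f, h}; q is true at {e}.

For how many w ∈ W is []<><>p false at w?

0

a: successors {a, d, e, f, g, h}; <><>p there: a:T, d:T, e:T, f:T, g:T, h:T. ✓
b: successors {a, b, e, f, g, h}; <><>p there: a:T, b:T, e:T, f:T, g:T, h:T. ✓
c: successors {a, c, f}; <><>p there: a:T, c:T, f:T. ✓
d: successors {a, b, c, f}; <><>p there: a:T, b:T, c:T, f:T. ✓
e: successors {a, g}; <><>p there: a:T, g:T. ✓
f: successors {b, e, f, g, h}; <><>p there: b:T, e:T, f:T, g:T, h:T. ✓
g: successors {a, c, d, e, f}; <><>p there: a:T, c:T, d:T, e:T, f:T. ✓
h: successors {b, d, e, f, h}; <><>p there: b:T, d:T, e:T, f:T, h:T. ✓
Satisfying worlds: {a, b, c, d, e, f, g, h}.
So []<><>p fails at the other 0 worlds.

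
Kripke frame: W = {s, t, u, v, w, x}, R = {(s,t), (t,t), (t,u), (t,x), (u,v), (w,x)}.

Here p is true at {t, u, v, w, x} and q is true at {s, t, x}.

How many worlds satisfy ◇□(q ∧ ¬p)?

3

s: successors {t}; □(q ∧ ¬p) there: t:F. ✗
t: successors {t, u, x}; □(q ∧ ¬p) there: t:F, u:F, x:T. ✓
u: successors {v}; □(q ∧ ¬p) there: v:T. ✓
v: no successors, so ◇□(q ∧ ¬p) fails. ✗
w: successors {x}; □(q ∧ ¬p) there: x:T. ✓
x: no successors, so ◇□(q ∧ ¬p) fails. ✗
Satisfying worlds: {t, u, w}.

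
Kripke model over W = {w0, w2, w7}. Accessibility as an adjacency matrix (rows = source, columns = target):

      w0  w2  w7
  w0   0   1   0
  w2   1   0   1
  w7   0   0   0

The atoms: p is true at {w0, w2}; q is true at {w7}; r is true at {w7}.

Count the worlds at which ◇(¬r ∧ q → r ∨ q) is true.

w0: successors {w2}; ¬r ∧ q → r ∨ q there: w2:T. ✓
w2: successors {w0, w7}; ¬r ∧ q → r ∨ q there: w0:T, w7:T. ✓
w7: no successors, so ◇(¬r ∧ q → r ∨ q) fails. ✗
Satisfying worlds: {w0, w2}.

2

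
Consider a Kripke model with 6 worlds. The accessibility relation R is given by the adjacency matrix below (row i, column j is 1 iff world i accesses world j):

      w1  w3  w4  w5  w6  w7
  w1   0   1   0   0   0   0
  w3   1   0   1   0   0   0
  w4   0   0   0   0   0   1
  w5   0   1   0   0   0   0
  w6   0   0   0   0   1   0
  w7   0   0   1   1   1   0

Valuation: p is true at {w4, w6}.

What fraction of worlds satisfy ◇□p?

1/3

w1: successors {w3}; □p there: w3:F. ✗
w3: successors {w1, w4}; □p there: w1:F, w4:F. ✗
w4: successors {w7}; □p there: w7:F. ✗
w5: successors {w3}; □p there: w3:F. ✗
w6: successors {w6}; □p there: w6:T. ✓
w7: successors {w4, w5, w6}; □p there: w4:F, w5:F, w6:T. ✓
That's 2 of 6 worlds, so 2/6 = 1/3.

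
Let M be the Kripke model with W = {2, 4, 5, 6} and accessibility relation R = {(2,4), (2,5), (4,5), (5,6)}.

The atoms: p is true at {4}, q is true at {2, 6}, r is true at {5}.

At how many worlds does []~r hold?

2: successors {4, 5}; ~r there: 4:T, 5:F. ✗
4: successors {5}; ~r there: 5:F. ✗
5: successors {6}; ~r there: 6:T. ✓
6: no successors, so []~r holds vacuously. ✓
Satisfying worlds: {5, 6}.

2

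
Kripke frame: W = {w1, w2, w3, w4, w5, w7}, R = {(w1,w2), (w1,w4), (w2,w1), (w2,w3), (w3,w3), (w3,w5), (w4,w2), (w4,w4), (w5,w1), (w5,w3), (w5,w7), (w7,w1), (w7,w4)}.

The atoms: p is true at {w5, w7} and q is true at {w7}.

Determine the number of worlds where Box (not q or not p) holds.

5

w1: successors {w2, w4}; not q or not p there: w2:T, w4:T. ✓
w2: successors {w1, w3}; not q or not p there: w1:T, w3:T. ✓
w3: successors {w3, w5}; not q or not p there: w3:T, w5:T. ✓
w4: successors {w2, w4}; not q or not p there: w2:T, w4:T. ✓
w5: successors {w1, w3, w7}; not q or not p there: w1:T, w3:T, w7:F. ✗
w7: successors {w1, w4}; not q or not p there: w1:T, w4:T. ✓
Satisfying worlds: {w1, w2, w3, w4, w7}.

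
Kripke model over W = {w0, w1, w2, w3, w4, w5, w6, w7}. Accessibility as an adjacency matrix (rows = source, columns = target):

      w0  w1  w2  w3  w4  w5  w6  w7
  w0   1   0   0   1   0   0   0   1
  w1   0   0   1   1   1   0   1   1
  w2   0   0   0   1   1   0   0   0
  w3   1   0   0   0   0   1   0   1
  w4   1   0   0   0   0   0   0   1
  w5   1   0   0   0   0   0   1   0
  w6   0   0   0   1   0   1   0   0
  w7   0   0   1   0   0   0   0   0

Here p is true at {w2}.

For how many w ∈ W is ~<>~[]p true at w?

0

w0: <>~[]p is T. ✗
w1: <>~[]p is T. ✗
w2: <>~[]p is T. ✗
w3: <>~[]p is T. ✗
w4: <>~[]p is T. ✗
w5: <>~[]p is T. ✗
w6: <>~[]p is T. ✗
w7: <>~[]p is T. ✗
Satisfying worlds: ∅.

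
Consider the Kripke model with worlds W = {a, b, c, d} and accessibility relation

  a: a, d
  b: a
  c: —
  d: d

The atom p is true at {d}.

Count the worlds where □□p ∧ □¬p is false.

3

a: □□p is F, □¬p is F. ✗
b: □□p is F, □¬p is T. ✗
c: □□p is T, □¬p is T. ✓
d: □□p is T, □¬p is F. ✗
Satisfying worlds: {c}.
So □□p ∧ □¬p fails at the other 3 worlds.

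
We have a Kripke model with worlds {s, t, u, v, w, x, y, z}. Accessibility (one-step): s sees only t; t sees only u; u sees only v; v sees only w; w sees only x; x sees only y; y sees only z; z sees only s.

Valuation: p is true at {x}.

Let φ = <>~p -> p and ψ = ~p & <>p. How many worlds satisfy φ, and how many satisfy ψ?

For <>~p -> p:
s: <>~p is T, p is F. ✗
t: <>~p is T, p is F. ✗
u: <>~p is T, p is F. ✗
v: <>~p is T, p is F. ✗
w: <>~p is F, p is F. ✓
x: <>~p is T, p is T. ✓
y: <>~p is T, p is F. ✗
z: <>~p is T, p is F. ✗
— 2 worlds.
For ~p & <>p:
s: ~p is T, <>p is F. ✗
t: ~p is T, <>p is F. ✗
u: ~p is T, <>p is F. ✗
v: ~p is T, <>p is F. ✗
w: ~p is T, <>p is T. ✓
x: ~p is F, <>p is F. ✗
y: ~p is T, <>p is F. ✗
z: ~p is T, <>p is F. ✗
— 1 world.

2 and 1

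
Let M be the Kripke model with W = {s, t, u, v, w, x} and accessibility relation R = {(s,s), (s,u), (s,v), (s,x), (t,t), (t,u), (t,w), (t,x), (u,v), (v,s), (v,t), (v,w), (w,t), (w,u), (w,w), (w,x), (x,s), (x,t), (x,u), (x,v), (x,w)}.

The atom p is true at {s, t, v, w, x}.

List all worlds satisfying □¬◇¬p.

{u}

s: successors {s, u, v, x}; ¬◇¬p there: s:F, u:T, v:T, x:F. ✗
t: successors {t, u, w, x}; ¬◇¬p there: t:F, u:T, w:F, x:F. ✗
u: successors {v}; ¬◇¬p there: v:T. ✓
v: successors {s, t, w}; ¬◇¬p there: s:F, t:F, w:F. ✗
w: successors {t, u, w, x}; ¬◇¬p there: t:F, u:T, w:F, x:F. ✗
x: successors {s, t, u, v, w}; ¬◇¬p there: s:F, t:F, u:T, v:T, w:F. ✗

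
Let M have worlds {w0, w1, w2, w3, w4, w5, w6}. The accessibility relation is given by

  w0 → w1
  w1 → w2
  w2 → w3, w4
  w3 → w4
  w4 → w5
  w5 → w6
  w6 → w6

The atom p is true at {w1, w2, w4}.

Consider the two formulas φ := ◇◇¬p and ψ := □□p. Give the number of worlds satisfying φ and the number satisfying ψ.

6 and 1

For ◇◇¬p:
w0: successors {w1}; ◇¬p there: w1:F. ✗
w1: successors {w2}; ◇¬p there: w2:T. ✓
w2: successors {w3, w4}; ◇¬p there: w3:F, w4:T. ✓
w3: successors {w4}; ◇¬p there: w4:T. ✓
w4: successors {w5}; ◇¬p there: w5:T. ✓
w5: successors {w6}; ◇¬p there: w6:T. ✓
w6: successors {w6}; ◇¬p there: w6:T. ✓
— 6 worlds.
For □□p:
w0: successors {w1}; □p there: w1:T. ✓
w1: successors {w2}; □p there: w2:F. ✗
w2: successors {w3, w4}; □p there: w3:T, w4:F. ✗
w3: successors {w4}; □p there: w4:F. ✗
w4: successors {w5}; □p there: w5:F. ✗
w5: successors {w6}; □p there: w6:F. ✗
w6: successors {w6}; □p there: w6:F. ✗
— 1 world.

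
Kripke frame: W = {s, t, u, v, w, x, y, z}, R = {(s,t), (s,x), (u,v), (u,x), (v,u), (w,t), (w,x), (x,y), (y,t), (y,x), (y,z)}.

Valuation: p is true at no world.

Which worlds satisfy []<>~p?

{t, u, v, x, z}

s: successors {t, x}; <>~p there: t:F, x:T. ✗
t: no successors, so []<>~p holds vacuously. ✓
u: successors {v, x}; <>~p there: v:T, x:T. ✓
v: successors {u}; <>~p there: u:T. ✓
w: successors {t, x}; <>~p there: t:F, x:T. ✗
x: successors {y}; <>~p there: y:T. ✓
y: successors {t, x, z}; <>~p there: t:F, x:T, z:F. ✗
z: no successors, so []<>~p holds vacuously. ✓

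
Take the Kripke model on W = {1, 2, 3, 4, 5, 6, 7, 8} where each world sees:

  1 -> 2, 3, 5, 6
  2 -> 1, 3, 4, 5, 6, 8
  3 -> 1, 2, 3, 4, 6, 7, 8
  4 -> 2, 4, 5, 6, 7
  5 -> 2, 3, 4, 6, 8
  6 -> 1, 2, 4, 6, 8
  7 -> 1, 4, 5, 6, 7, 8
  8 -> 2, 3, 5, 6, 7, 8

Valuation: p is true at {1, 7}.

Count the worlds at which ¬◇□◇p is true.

1: ◇□◇p is T. ✗
2: ◇□◇p is T. ✗
3: ◇□◇p is F. ✓
4: ◇□◇p is T. ✗
5: ◇□◇p is F. ✓
6: ◇□◇p is F. ✓
7: ◇□◇p is T. ✗
8: ◇□◇p is T. ✗
Satisfying worlds: {3, 5, 6}.

3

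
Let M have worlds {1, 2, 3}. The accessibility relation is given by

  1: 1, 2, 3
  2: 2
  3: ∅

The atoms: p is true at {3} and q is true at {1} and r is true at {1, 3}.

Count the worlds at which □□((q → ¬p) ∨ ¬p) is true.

1: successors {1, 2, 3}; □((q → ¬p) ∨ ¬p) there: 1:T, 2:T, 3:T. ✓
2: successors {2}; □((q → ¬p) ∨ ¬p) there: 2:T. ✓
3: no successors, so □□((q → ¬p) ∨ ¬p) holds vacuously. ✓
Satisfying worlds: {1, 2, 3}.

3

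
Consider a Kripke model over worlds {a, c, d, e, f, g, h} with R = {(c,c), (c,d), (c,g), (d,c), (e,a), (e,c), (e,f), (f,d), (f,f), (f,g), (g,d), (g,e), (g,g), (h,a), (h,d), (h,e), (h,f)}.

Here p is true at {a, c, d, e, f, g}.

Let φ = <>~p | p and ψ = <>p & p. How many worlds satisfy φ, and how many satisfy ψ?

6 and 5

For <>~p | p:
a: <>~p is F, p is T. ✓
c: <>~p is F, p is T. ✓
d: <>~p is F, p is T. ✓
e: <>~p is F, p is T. ✓
f: <>~p is F, p is T. ✓
g: <>~p is F, p is T. ✓
h: <>~p is F, p is F. ✗
— 6 worlds.
For <>p & p:
a: <>p is F, p is T. ✗
c: <>p is T, p is T. ✓
d: <>p is T, p is T. ✓
e: <>p is T, p is T. ✓
f: <>p is T, p is T. ✓
g: <>p is T, p is T. ✓
h: <>p is T, p is F. ✗
— 5 worlds.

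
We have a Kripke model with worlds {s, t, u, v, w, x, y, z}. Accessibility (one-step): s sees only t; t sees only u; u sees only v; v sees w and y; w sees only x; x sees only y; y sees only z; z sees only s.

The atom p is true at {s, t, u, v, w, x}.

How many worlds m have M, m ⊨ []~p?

s: successors {t}; ~p there: t:F. ✗
t: successors {u}; ~p there: u:F. ✗
u: successors {v}; ~p there: v:F. ✗
v: successors {w, y}; ~p there: w:F, y:T. ✗
w: successors {x}; ~p there: x:F. ✗
x: successors {y}; ~p there: y:T. ✓
y: successors {z}; ~p there: z:T. ✓
z: successors {s}; ~p there: s:F. ✗
Satisfying worlds: {x, y}.

2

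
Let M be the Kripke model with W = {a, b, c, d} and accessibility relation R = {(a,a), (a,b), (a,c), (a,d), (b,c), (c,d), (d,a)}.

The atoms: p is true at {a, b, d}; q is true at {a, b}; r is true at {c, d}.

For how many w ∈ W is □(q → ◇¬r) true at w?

a: successors {a, b, c, d}; q → ◇¬r there: a:T, b:F, c:T, d:T. ✗
b: successors {c}; q → ◇¬r there: c:T. ✓
c: successors {d}; q → ◇¬r there: d:T. ✓
d: successors {a}; q → ◇¬r there: a:T. ✓
Satisfying worlds: {b, c, d}.

3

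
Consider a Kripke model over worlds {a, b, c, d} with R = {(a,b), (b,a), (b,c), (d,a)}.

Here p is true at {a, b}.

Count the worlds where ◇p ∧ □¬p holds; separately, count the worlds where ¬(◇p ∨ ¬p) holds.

For ◇p ∧ □¬p:
a: ◇p is T, □¬p is F. ✗
b: ◇p is T, □¬p is F. ✗
c: ◇p is F, □¬p is T. ✗
d: ◇p is T, □¬p is F. ✗
— 0 worlds.
For ¬(◇p ∨ ¬p):
a: ◇p ∨ ¬p is T. ✗
b: ◇p ∨ ¬p is T. ✗
c: ◇p ∨ ¬p is T. ✗
d: ◇p ∨ ¬p is T. ✗
— 0 worlds.

0 and 0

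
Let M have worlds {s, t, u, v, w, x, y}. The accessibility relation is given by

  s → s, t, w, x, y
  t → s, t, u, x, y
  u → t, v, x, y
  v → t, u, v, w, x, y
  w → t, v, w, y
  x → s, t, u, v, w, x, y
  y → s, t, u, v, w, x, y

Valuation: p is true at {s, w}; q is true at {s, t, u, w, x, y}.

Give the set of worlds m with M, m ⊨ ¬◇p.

{u}

s: ◇p is T. ✗
t: ◇p is T. ✗
u: ◇p is F. ✓
v: ◇p is T. ✗
w: ◇p is T. ✗
x: ◇p is T. ✗
y: ◇p is T. ✗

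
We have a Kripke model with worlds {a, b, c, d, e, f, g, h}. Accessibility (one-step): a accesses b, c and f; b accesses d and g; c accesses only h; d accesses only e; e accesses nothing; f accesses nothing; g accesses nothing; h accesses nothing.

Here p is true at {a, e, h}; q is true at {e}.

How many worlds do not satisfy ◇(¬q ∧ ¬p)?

6

a: successors {b, c, f}; ¬q ∧ ¬p there: b:T, c:T, f:T. ✓
b: successors {d, g}; ¬q ∧ ¬p there: d:T, g:T. ✓
c: successors {h}; ¬q ∧ ¬p there: h:F. ✗
d: successors {e}; ¬q ∧ ¬p there: e:F. ✗
e: no successors, so ◇(¬q ∧ ¬p) fails. ✗
f: no successors, so ◇(¬q ∧ ¬p) fails. ✗
g: no successors, so ◇(¬q ∧ ¬p) fails. ✗
h: no successors, so ◇(¬q ∧ ¬p) fails. ✗
Satisfying worlds: {a, b}.
So ◇(¬q ∧ ¬p) fails at the other 6 worlds.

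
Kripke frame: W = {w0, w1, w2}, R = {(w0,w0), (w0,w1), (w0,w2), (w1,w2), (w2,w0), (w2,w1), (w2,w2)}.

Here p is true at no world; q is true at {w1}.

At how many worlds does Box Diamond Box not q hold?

w0: successors {w0, w1, w2}; Diamond Box not q there: w0:T, w1:F, w2:T. ✗
w1: successors {w2}; Diamond Box not q there: w2:T. ✓
w2: successors {w0, w1, w2}; Diamond Box not q there: w0:T, w1:F, w2:T. ✗
Satisfying worlds: {w1}.

1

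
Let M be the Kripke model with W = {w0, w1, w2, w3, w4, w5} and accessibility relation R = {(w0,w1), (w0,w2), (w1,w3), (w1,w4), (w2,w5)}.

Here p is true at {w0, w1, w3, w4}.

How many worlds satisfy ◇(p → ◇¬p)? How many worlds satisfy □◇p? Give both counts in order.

2 and 3

For ◇(p → ◇¬p):
w0: successors {w1, w2}; p → ◇¬p there: w1:F, w2:T. ✓
w1: successors {w3, w4}; p → ◇¬p there: w3:F, w4:F. ✗
w2: successors {w5}; p → ◇¬p there: w5:T. ✓
w3: no successors, so ◇(p → ◇¬p) fails. ✗
w4: no successors, so ◇(p → ◇¬p) fails. ✗
w5: no successors, so ◇(p → ◇¬p) fails. ✗
— 2 worlds.
For □◇p:
w0: successors {w1, w2}; ◇p there: w1:T, w2:F. ✗
w1: successors {w3, w4}; ◇p there: w3:F, w4:F. ✗
w2: successors {w5}; ◇p there: w5:F. ✗
w3: no successors, so □◇p holds vacuously. ✓
w4: no successors, so □◇p holds vacuously. ✓
w5: no successors, so □◇p holds vacuously. ✓
— 3 worlds.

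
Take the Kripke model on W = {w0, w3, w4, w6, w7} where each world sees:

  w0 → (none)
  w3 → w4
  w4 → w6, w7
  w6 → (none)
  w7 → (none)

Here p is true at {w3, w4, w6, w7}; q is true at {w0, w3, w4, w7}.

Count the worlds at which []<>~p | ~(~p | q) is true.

3

w0: []<>~p is T, ~(~p | q) is F. ✓
w3: []<>~p is F, ~(~p | q) is F. ✗
w4: []<>~p is F, ~(~p | q) is F. ✗
w6: []<>~p is T, ~(~p | q) is T. ✓
w7: []<>~p is T, ~(~p | q) is F. ✓
Satisfying worlds: {w0, w6, w7}.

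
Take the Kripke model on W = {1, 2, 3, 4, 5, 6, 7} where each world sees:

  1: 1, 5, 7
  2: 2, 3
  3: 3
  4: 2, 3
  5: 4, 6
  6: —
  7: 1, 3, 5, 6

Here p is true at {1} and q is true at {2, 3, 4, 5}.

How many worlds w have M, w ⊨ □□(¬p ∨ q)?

5

1: successors {1, 5, 7}; □(¬p ∨ q) there: 1:F, 5:T, 7:F. ✗
2: successors {2, 3}; □(¬p ∨ q) there: 2:T, 3:T. ✓
3: successors {3}; □(¬p ∨ q) there: 3:T. ✓
4: successors {2, 3}; □(¬p ∨ q) there: 2:T, 3:T. ✓
5: successors {4, 6}; □(¬p ∨ q) there: 4:T, 6:T. ✓
6: no successors, so □□(¬p ∨ q) holds vacuously. ✓
7: successors {1, 3, 5, 6}; □(¬p ∨ q) there: 1:F, 3:T, 5:T, 6:T. ✗
Satisfying worlds: {2, 3, 4, 5, 6}.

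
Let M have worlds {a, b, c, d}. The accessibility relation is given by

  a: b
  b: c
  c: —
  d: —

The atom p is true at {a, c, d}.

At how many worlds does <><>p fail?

a: successors {b}; <>p there: b:T. ✓
b: successors {c}; <>p there: c:F. ✗
c: no successors, so <><>p fails. ✗
d: no successors, so <><>p fails. ✗
Satisfying worlds: {a}.
So <><>p fails at the other 3 worlds.

3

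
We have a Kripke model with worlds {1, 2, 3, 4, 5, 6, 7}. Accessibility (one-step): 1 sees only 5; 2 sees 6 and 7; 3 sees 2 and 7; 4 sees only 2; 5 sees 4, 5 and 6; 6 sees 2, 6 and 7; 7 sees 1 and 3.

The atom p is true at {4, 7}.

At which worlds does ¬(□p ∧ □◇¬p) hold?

{1, 2, 3, 4, 5, 6, 7}

1: □p ∧ □◇¬p is F. ✓
2: □p ∧ □◇¬p is F. ✓
3: □p ∧ □◇¬p is F. ✓
4: □p ∧ □◇¬p is F. ✓
5: □p ∧ □◇¬p is F. ✓
6: □p ∧ □◇¬p is F. ✓
7: □p ∧ □◇¬p is F. ✓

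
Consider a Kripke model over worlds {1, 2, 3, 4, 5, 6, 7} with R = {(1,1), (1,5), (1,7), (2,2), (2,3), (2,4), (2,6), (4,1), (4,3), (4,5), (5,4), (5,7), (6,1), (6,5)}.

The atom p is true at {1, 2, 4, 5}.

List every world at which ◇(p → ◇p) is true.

{1, 2, 4, 5, 6}

1: successors {1, 5, 7}; p → ◇p there: 1:T, 5:T, 7:T. ✓
2: successors {2, 3, 4, 6}; p → ◇p there: 2:T, 3:T, 4:T, 6:T. ✓
3: no successors, so ◇(p → ◇p) fails. ✗
4: successors {1, 3, 5}; p → ◇p there: 1:T, 3:T, 5:T. ✓
5: successors {4, 7}; p → ◇p there: 4:T, 7:T. ✓
6: successors {1, 5}; p → ◇p there: 1:T, 5:T. ✓
7: no successors, so ◇(p → ◇p) fails. ✗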